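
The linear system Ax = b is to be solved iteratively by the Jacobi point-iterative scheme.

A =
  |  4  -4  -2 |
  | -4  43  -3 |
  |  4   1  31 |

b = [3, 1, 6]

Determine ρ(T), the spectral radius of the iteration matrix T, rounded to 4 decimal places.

Write A = D+L+U with D = diag(4, 43, 31).
Jacobi: T = -D⁻¹(L+U), T[2,0] = -(4)/(31) = -0.1290; T[2,2] = 0.
  T[0,:] = [+0.0000 +1.0000 +0.5000]
  T[1,:] = [+0.0930 +0.0000 +0.0698]
  T[2,:] = [-0.1290 -0.0323 +0.0000]
|λ(T)| sorted: 0.2586, 0.2015, 0.2015.
spectral radius ρ = 0.2586; 0.2586 < 1: convergent.

0.2586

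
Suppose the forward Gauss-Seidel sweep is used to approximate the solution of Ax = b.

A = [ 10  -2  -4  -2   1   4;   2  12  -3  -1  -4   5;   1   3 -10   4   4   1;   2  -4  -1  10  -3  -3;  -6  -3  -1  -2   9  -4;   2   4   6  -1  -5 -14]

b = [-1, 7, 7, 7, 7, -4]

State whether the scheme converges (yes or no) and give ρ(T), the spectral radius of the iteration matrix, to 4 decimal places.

yes, ρ = 0.8221

Diagonal D = diag(10, 12, -10, 10, 9, -14); L, U strict lower/upper.
GS T = -(D+L)⁻¹U: row 0 first, T[0,5] = -(4)/(10) = -0.4000; later rows by forward substitution.
  T[0,:] = [+0.0000, +0.2000, +0.4000, +0.2000, -0.1000, -0.4000]
  T[1,:] = [+0.0000, -0.0333, +0.1833, +0.0500, +0.3500, -0.3500]
  T[2,:] = [+0.0000, +0.0100, +0.0950, +0.4350, +0.4950, -0.0450]
  T[3,:] = [+0.0000, -0.0523, +0.0028, +0.0235, +0.5095, +0.2355]
  T[4,:] = [+0.0000, +0.1117, +0.3390, +0.2036, +0.2182, +0.1084]
  T[5,:] = [+0.0000, -0.0128, +0.0290, +0.1549, +0.1835, -0.2320]
|λ(T)| sorted: 0.8221, 0.3158, 0.3158, 0.1003, 0.0463, 0.0000.
ρ(T) = max|λ| = 0.8221; 0.8221 < 1 ⇒ converges.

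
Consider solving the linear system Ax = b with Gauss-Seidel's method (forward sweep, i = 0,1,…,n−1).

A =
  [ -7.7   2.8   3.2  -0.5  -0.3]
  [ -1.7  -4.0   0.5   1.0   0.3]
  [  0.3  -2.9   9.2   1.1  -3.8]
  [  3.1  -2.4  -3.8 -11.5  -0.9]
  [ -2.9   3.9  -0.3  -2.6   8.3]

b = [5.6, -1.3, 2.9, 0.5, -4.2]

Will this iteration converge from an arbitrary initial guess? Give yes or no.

A = D + L + U where D = diag(-7.7, -4, 9.2, -11.5, 8.3).
Gauss-Seidel: T = -(D+L)⁻¹U, row 0 first, T[0,3] = -(-0.5)/(-7.7) = -0.0649; later rows by forward substitution.
  T[0,:] = [+0.0000 +0.3636 +0.4156 -0.0649 -0.0390]
  T[1,:] = [+0.0000 -0.1545 -0.0516 +0.2776 +0.0916]
  T[2,:] = [+0.0000 -0.0606 -0.0298 -0.0299 +0.4432]
  T[3,:] = [+0.0000 +0.1503 +0.1327 -0.0655 -0.2543]
  T[4,:] = [+0.0000 +0.2446 +0.2099 -0.1747 -0.1203]
|eigenvalues of T|: 0.6246, 0.2378, 0.0316, 0.0316, 0.0000.
ρ(T) = max|λ| = 0.6246; 0.6246 < 1: convergent.

yes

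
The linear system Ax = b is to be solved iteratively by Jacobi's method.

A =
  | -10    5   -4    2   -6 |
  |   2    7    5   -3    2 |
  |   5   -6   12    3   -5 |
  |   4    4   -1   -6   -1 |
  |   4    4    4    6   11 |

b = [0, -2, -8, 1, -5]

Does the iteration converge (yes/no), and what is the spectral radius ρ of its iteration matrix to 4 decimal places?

Split A = D + L + U, D = diag(-10, 7, 12, -6, 11).
Jacobi: T = -D⁻¹(L+U), T[4,0] = -(4)/(11) = -0.3636; T[4,4] = 0.
  T[0,:] = [+0.0000 +0.5000 -0.4000 +0.2000 -0.6000]
  T[1,:] = [-0.2857 +0.0000 -0.7143 +0.4286 -0.2857]
  T[2,:] = [-0.4167 +0.5000 +0.0000 -0.2500 +0.4167]
  T[3,:] = [+0.6667 +0.6667 -0.1667 +0.0000 -0.1667]
  T[4,:] = [-0.3636 -0.3636 -0.3636 -0.5455 +0.0000]
|eigenvalues of T|: 1.2360, 0.7804, 0.7804, 0.5305, 0.5305.
ρ = 1.2360; 1.2360 > 1, so it fails to converge.

no, ρ = 1.2360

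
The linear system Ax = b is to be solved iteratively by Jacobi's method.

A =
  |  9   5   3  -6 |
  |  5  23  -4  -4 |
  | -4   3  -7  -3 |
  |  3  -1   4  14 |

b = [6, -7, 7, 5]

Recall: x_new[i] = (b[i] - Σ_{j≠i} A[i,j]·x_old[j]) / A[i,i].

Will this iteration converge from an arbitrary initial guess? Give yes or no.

yes

A = D + L + U where D = diag(9, 23, -7, 14).
Jacobi T = -D⁻¹(L+U): T[1,2] = -(-4)/(23) = +0.1739; T[1,1] = 0.
  T[0,:] = [+0.0000  -0.5556  -0.3333  +0.6667]
  T[1,:] = [-0.2174  +0.0000  +0.1739  +0.1739]
  T[2,:] = [-0.5714  +0.4286  +0.0000  -0.4286]
  T[3,:] = [-0.2143  +0.0714  -0.2857  +0.0000]
|λ(T)| sorted: 0.7418, 0.4917, 0.4917, 0.0838.
ρ(T) = max|λ| = 0.7418; 0.7418 < 1: convergent.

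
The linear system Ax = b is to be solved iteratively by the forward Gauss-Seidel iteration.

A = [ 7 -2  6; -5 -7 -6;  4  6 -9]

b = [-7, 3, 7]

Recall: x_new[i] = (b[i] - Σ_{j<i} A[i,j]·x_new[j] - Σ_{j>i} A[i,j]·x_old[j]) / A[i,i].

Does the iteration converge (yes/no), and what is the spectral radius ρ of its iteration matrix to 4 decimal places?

Let D = diag(7, -7, -9); L, U the strict triangles.
T_GS = -(D+L)⁻¹U: row 0 first, T[0,2] = -(6)/(7) = -0.8571; later rows by forward substitution.
  T[0,:] = [+0.0000  +0.2857  -0.8571]
  T[1,:] = [+0.0000  -0.2041  -0.2449]
  T[2,:] = [+0.0000  -0.0091  -0.5442]
|λ(T)| sorted: 0.5506, 0.1977, 0.0000.
spectral radius ρ = 0.5506; 0.5506 < 1, so it converges for any x₀.

yes, ρ = 0.5506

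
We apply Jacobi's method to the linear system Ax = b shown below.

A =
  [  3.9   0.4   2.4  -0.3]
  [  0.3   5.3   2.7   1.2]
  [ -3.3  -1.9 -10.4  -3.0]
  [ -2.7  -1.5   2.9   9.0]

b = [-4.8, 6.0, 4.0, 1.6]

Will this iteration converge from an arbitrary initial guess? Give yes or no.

A = D + L + U where D = diag(3.9, 5.3, -10.4, 9).
Jacobi: T = -D⁻¹(L+U), T[2,3] = -(-3)/(-10.4) = -0.2885; T[2,2] = 0.
  T[0,:] = [+0.0000, -0.1026, -0.6154, +0.0769]
  T[1,:] = [-0.0566, +0.0000, -0.5094, -0.2264]
  T[2,:] = [-0.3173, -0.1827, +0.0000, -0.2885]
  T[3,:] = [+0.3000, +0.1667, -0.3222, +0.0000]
|λ(T)| sorted: 0.6668, 0.4873, 0.2424, 0.0630.
ρ(T) = max|λ| = 0.6668; 0.6668 < 1, so it converges for any x₀.

yes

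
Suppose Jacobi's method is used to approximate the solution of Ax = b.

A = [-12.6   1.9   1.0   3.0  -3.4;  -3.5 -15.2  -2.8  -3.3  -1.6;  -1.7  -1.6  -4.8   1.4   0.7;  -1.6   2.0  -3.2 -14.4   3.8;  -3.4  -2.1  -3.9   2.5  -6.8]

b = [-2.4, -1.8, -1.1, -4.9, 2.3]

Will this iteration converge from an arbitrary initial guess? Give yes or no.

A = D + L + U where D = diag(-12.6, -15.2, -4.8, -14.4, -6.8).
Jacobi T = -D⁻¹(L+U): T[4,1] = -(-2.1)/(-6.8) = -0.3088; T[4,4] = 0.
  T[0,:] = [+0.0000  +0.1508  +0.0794  +0.2381  -0.2698]
  T[1,:] = [-0.2303  +0.0000  -0.1842  -0.2171  -0.1053]
  T[2,:] = [-0.3542  -0.3333  +0.0000  +0.2917  +0.1458]
  T[3,:] = [-0.1111  +0.1389  -0.2222  +0.0000  +0.2639]
  T[4,:] = [-0.5000  -0.3088  -0.5735  +0.3676  +0.0000]
eigenvalue magnitudes: 0.6173, 0.4698, 0.4698, 0.2902, 0.2902.
spectral radius ρ = 0.6173; 0.6173 < 1, so it converges for any x₀.

yes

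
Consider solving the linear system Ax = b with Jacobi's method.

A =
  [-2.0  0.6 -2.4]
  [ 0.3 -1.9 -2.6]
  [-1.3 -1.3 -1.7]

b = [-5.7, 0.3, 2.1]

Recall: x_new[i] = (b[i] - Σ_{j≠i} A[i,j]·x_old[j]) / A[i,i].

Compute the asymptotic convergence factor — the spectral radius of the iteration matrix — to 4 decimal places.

1.5209

A = D + L + U where D = diag(-2, -1.9, -1.7).
T_J = -D⁻¹(L+U): T[0,1] = -(0.6)/(-2) = +0.3000; T[0,0] = 0.
  T[0,:] = [+0.0000 +0.3000 -1.2000]
  T[1,:] = [+0.1579 +0.0000 -1.3684]
  T[2,:] = [-0.7647 -0.7647 +0.0000]
eigenvalue magnitudes: 1.5209, 1.2864, 0.2345.
ρ(T) = max|λ| = 1.5209; 1.5209 > 1 ⇒ diverges.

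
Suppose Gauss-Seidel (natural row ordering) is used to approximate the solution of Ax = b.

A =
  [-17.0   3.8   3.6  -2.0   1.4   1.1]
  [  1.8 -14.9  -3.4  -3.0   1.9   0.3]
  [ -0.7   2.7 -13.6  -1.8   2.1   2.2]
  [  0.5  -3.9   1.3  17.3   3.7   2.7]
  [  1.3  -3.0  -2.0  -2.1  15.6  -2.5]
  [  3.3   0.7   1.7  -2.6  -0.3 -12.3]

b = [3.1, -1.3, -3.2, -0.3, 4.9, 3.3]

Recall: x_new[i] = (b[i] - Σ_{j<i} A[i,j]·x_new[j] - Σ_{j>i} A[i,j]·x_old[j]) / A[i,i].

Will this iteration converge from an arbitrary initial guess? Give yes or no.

yes

A = D + L + U where D = diag(-17, -14.9, -13.6, 17.3, 15.6, -12.3).
GS T = -(D+L)⁻¹U: row 0 first, T[0,5] = -(1.1)/(-17) = +0.0647; later rows by forward substitution.
  T[0,:] = [+0.0000 +0.2235 +0.2118 -0.1176 +0.0824 +0.0647]
  T[1,:] = [+0.0000 +0.0270 -0.2026 -0.2156 +0.1375 +0.0280]
  T[2,:] = [+0.0000 -0.0061 -0.0511 -0.1691 +0.1775 +0.1640]
  T[3,:] = [+0.0000 +0.0001 -0.0480 -0.0325 -0.1986 -0.1640]
  T[4,:] = [+0.0000 -0.0142 -0.0696 -0.0577 +0.0156 +0.1592]
  T[5,:] = [+0.0000 +0.0610 +0.0501 -0.0589 +0.0960 +0.0724]
|roots of det(T-λI)|: 0.2666, 0.1795, 0.1304, 0.1304, 0.0763, 0.0000.
spectral radius ρ = 0.2666; 0.2666 < 1 ⇒ converges.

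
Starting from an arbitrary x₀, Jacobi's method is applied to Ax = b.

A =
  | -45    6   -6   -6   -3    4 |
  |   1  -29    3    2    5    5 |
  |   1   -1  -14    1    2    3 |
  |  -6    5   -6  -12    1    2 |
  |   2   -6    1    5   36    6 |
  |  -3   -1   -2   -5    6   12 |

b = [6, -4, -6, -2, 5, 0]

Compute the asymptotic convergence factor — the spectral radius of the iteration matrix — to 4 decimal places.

0.5424

Write A = D+L+U with D = diag(-45, -29, -14, -12, 36, 12).
Jacobi: T = -D⁻¹(L+U), T[2,0] = -(1)/(-14) = +0.0714; T[2,2] = 0.
  T[0,:] = [+0.0000 +0.1333 -0.1333 -0.1333 -0.0667 +0.0889]
  T[1,:] = [+0.0345 +0.0000 +0.1034 +0.0690 +0.1724 +0.1724]
  T[2,:] = [+0.0714 -0.0714 +0.0000 +0.0714 +0.1429 +0.2143]
  T[3,:] = [-0.5000 +0.4167 -0.5000 +0.0000 +0.0833 +0.1667]
  T[4,:] = [-0.0556 +0.1667 -0.0278 -0.1389 +0.0000 -0.1667]
  T[5,:] = [+0.2500 +0.0833 +0.1667 +0.4167 -0.5000 +0.0000]
|roots of det(T-λI)|: 0.5424, 0.3334, 0.3334, 0.2063, 0.1600, 0.1600.
ρ = 0.5424; 0.5424 < 1 ⇒ converges.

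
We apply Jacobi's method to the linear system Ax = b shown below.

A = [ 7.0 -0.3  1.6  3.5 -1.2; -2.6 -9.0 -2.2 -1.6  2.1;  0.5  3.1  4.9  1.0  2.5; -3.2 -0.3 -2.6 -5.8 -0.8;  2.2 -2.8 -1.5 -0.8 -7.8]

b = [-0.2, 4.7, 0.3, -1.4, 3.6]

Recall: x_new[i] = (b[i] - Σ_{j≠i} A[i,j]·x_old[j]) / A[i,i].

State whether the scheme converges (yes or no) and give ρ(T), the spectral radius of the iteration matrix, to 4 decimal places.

Diagonal D = diag(7, -9, 4.9, -5.8, -7.8); L, U strict lower/upper.
Jacobi T = -D⁻¹(L+U): T[1,2] = -(-2.2)/(-9) = -0.2444; T[1,1] = 0.
  T[0,:] = [+0.0000 +0.0429 -0.2286 -0.5000 +0.1714]
  T[1,:] = [-0.2889 +0.0000 -0.2444 -0.1778 +0.2333]
  T[2,:] = [-0.1020 -0.6327 +0.0000 -0.2041 -0.5102]
  T[3,:] = [-0.5517 -0.0517 -0.4483 +0.0000 -0.1379]
  T[4,:] = [+0.2821 -0.3590 -0.1923 -0.1026 +0.0000]
|λ(T)| sorted: 0.8871, 0.5441, 0.5441, 0.2967, 0.2967.
ρ(T) = max|λ| = 0.8871; 0.8871 < 1: convergent.

yes, ρ = 0.8871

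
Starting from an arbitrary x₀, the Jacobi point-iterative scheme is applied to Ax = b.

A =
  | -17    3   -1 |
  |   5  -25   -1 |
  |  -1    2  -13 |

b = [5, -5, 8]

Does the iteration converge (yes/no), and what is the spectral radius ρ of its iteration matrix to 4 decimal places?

yes, ρ = 0.2000

Write A = D+L+U with D = diag(-17, -25, -13).
Jacobi T = -D⁻¹(L+U): T[2,0] = -(-1)/(-13) = -0.0769; T[2,2] = 0.
  T[0,:] = [+0.0000, +0.1765, -0.0588]
  T[1,:] = [+0.2000, +0.0000, -0.0400]
  T[2,:] = [-0.0769, +0.1538, +0.0000]
moduli |λ_i(T)| = 0.2000, 0.1605, 0.0395.
ρ(T) = max|λ| = 0.2000; 0.2000 < 1, so it converges for any x₀.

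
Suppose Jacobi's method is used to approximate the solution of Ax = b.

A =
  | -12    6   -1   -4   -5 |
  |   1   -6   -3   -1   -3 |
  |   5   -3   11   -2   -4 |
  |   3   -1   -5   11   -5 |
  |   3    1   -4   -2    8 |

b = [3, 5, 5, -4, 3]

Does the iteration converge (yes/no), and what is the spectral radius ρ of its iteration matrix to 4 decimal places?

Split A = D + L + U, D = diag(-12, -6, 11, 11, 8).
T_J = -D⁻¹(L+U): T[4,3] = -(-2)/(8) = +0.2500; T[4,4] = 0.
  T[0,:] = [+0.0000  +0.5000  -0.0833  -0.3333  -0.4167]
  T[1,:] = [+0.1667  +0.0000  -0.5000  -0.1667  -0.5000]
  T[2,:] = [-0.4545  +0.2727  +0.0000  +0.1818  +0.3636]
  T[3,:] = [-0.2727  +0.0909  +0.4545  +0.0000  +0.4545]
  T[4,:] = [-0.3750  -0.1250  +0.5000  +0.2500  +0.0000]
|λ(T)| sorted: 1.1207, 0.4837, 0.4727, 0.4727, 0.1327.
spectral radius ρ = 1.1207; 1.1207 > 1 ⇒ diverges.

no, ρ = 1.1207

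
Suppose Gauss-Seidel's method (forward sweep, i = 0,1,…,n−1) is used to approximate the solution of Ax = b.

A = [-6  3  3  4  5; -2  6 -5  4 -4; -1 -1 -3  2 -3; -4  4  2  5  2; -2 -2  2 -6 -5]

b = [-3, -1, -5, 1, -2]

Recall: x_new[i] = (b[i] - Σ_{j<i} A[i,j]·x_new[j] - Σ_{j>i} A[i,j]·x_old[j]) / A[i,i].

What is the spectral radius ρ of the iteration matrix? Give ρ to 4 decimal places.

Diagonal D = diag(-6, 6, -3, 5, -5); L, U strict lower/upper.
T_GS = -(D+L)⁻¹U: row 0 first, T[0,1] = -(3)/(-6) = +0.5000; later rows by forward substitution.
  T[0,:] = [+0.0000, +0.5000, +0.5000, +0.6667, +0.8333]
  T[1,:] = [+0.0000, +0.1667, +1.0000, -0.4444, +0.9444]
  T[2,:] = [+0.0000, -0.2222, -0.5000, +0.5926, -1.5926]
  T[3,:] = [+0.0000, +0.3556, -0.2000, +0.6519, +0.1481]
  T[4,:] = [+0.0000, -0.7822, -0.5600, -0.6341, -1.5259]
|λ(T)| sorted: 1.3605, 0.5306, 0.2481, 0.2481, 0.0000.
ρ(T) = max|λ| = 1.3605; 1.3605 > 1, so it fails to converge.

1.3605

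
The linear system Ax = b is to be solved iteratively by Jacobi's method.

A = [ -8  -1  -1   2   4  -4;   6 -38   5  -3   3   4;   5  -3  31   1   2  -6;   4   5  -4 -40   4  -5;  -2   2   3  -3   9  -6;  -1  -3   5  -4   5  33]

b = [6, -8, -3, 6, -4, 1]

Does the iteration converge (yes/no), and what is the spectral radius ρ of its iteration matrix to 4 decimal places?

yes, ρ = 0.5392

A = D + L + U where D = diag(-8, -38, 31, -40, 9, 33).
Jacobi T = -D⁻¹(L+U): T[0,3] = -(2)/(-8) = +0.2500; T[0,0] = 0.
  T[0,:] = [+0.0000  -0.1250  -0.1250  +0.2500  +0.5000  -0.5000]
  T[1,:] = [+0.1579  +0.0000  +0.1316  -0.0789  +0.0789  +0.1053]
  T[2,:] = [-0.1613  +0.0968  +0.0000  -0.0323  -0.0645  +0.1935]
  T[3,:] = [+0.1000  +0.1250  -0.1000  +0.0000  +0.1000  -0.1250]
  T[4,:] = [+0.2222  -0.2222  -0.3333  +0.3333  +0.0000  +0.6667]
  T[5,:] = [+0.0303  +0.0909  -0.1515  +0.1212  -0.1515  +0.0000]
|roots of det(T-λI)|: 0.5392, 0.4419, 0.4419, 0.2229, 0.1929, 0.1158.
ρ(T) = max|λ| = 0.5392; 0.5392 < 1: convergent.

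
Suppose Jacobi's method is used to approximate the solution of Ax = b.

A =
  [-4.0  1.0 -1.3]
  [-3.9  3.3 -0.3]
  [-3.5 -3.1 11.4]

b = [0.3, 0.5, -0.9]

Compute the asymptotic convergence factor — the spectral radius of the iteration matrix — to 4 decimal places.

Split A = D + L + U, D = diag(-4, 3.3, 11.4).
T_J = -D⁻¹(L+U): T[2,0] = -(-3.5)/(11.4) = +0.3070; T[2,2] = 0.
  T[0,:] = [+0.0000, +0.2500, -0.3250]
  T[1,:] = [+1.1818, +0.0000, +0.0909]
  T[2,:] = [+0.3070, +0.2719, +0.0000]
eigenvalue magnitudes: 0.6154, 0.3980, 0.3980.
spectral radius ρ = 0.6154; 0.6154 < 1 ⇒ converges.

0.6154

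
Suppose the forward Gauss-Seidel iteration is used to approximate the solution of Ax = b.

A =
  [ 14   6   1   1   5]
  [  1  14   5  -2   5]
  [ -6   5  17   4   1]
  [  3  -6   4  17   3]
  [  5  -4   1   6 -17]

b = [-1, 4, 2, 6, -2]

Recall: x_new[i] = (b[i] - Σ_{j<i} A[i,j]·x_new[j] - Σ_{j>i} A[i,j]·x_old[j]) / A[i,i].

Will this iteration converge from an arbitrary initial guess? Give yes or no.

Write A = D+L+U with D = diag(14, 14, 17, 17, -17).
T_GS = -(D+L)⁻¹U: row 0 first, T[0,4] = -(5)/(14) = -0.3571; later rows by forward substitution.
  T[0,:] = [+0.0000  -0.4286  -0.0714  -0.0714  -0.3571]
  T[1,:] = [+0.0000  +0.0306  -0.3520  +0.1480  -0.3316]
  T[2,:] = [+0.0000  -0.1603  +0.0783  -0.3040  -0.0873]
  T[3,:] = [+0.0000  +0.1241  -0.1301  +0.1364  -0.2099]
  T[4,:] = [+0.0000  -0.0989  +0.0205  -0.0256  -0.1062]
|eigenvalues of T|: 0.5122, 0.3091, 0.1087, 0.1087, 0.0000.
ρ(T) = max|λ| = 0.5122; 0.5122 < 1, so it converges for any x₀.

yes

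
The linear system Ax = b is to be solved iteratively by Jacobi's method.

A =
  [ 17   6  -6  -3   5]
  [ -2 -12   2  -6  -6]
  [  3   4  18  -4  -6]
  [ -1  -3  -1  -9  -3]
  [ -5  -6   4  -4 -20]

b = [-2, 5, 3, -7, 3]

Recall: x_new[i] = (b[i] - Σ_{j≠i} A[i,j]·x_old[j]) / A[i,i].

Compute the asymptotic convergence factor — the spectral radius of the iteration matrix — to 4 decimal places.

0.8432

Diagonal D = diag(17, -12, 18, -9, -20); L, U strict lower/upper.
T_J = -D⁻¹(L+U): T[2,3] = -(-4)/(18) = +0.2222; T[2,2] = 0.
  T[0,:] = [+0.0000  -0.3529  +0.3529  +0.1765  -0.2941]
  T[1,:] = [-0.1667  +0.0000  +0.1667  -0.5000  -0.5000]
  T[2,:] = [-0.1667  -0.2222  +0.0000  +0.2222  +0.3333]
  T[3,:] = [-0.1111  -0.3333  -0.1111  +0.0000  -0.3333]
  T[4,:] = [-0.2500  -0.3000  +0.2000  -0.2000  +0.0000]
|λ(T)| sorted: 0.8432, 0.4312, 0.2762, 0.2316, 0.2316.
ρ(T) = max|λ| = 0.8432; 0.8432 < 1, so it converges for any x₀.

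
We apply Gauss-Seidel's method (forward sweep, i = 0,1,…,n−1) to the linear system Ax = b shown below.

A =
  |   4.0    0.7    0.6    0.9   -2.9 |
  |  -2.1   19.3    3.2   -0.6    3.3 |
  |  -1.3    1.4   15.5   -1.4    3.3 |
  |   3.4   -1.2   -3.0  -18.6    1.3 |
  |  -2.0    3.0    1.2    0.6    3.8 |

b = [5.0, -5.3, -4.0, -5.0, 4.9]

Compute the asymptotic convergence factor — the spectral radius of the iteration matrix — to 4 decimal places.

A = D + L + U where D = diag(4, 19.3, 15.5, -18.6, 3.8).
GS T = -(D+L)⁻¹U: row 0 first, T[0,2] = -(0.6)/(4) = -0.1500; later rows by forward substitution.
  T[0,:] = [+0.0000  -0.1750  -0.1500  -0.2250  +0.7250]
  T[1,:] = [+0.0000  -0.0190  -0.1821  +0.0066  -0.0921]
  T[2,:] = [+0.0000  -0.0130  +0.0039  +0.0709  -0.1438]
  T[3,:] = [+0.0000  -0.0287  -0.0163  -0.0530  +0.2316]
  T[4,:] = [+0.0000  -0.0685  +0.0662  -0.1376  +0.4631]
moduli |λ_i(T)| = 0.3744, 0.0784, 0.0573, 0.0573, 0.0000.
ρ(T) = max|λ| = 0.3744; 0.3744 < 1: convergent.

0.3744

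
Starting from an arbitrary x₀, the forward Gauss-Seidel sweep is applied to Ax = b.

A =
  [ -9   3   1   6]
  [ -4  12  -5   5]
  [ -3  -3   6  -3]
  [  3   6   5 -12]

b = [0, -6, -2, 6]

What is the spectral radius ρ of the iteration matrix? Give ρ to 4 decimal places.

Split A = D + L + U, D = diag(-9, 12, 6, -12).
T_GS = -(D+L)⁻¹U: row 0 first, T[0,2] = -(1)/(-9) = +0.1111; later rows by forward substitution.
  T[0,:] = [+0.0000  +0.3333  +0.1111  +0.6667]
  T[1,:] = [+0.0000  +0.1111  +0.4537  -0.1944]
  T[2,:] = [+0.0000  +0.2222  +0.2824  +0.7361]
  T[3,:] = [+0.0000  +0.2315  +0.3723  +0.3762]
|roots of det(T-λI)|: 0.9478, 0.1353, 0.1353, 0.0000.
ρ = 0.9478; 0.9478 < 1 ⇒ converges.

0.9478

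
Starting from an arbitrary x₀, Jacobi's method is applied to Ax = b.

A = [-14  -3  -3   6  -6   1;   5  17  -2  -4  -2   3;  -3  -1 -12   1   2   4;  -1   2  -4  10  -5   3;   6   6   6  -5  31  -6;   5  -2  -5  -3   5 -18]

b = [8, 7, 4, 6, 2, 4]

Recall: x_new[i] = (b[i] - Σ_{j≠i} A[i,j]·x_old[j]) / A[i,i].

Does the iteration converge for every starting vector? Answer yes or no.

Let D = diag(-14, 17, -12, 10, 31, -18); L, U the strict triangles.
Jacobi T = -D⁻¹(L+U): T[4,3] = -(-5)/(31) = +0.1613; T[4,4] = 0.
  T[0,:] = [+0.0000  -0.2143  -0.2143  +0.4286  -0.4286  +0.0714]
  T[1,:] = [-0.2941  +0.0000  +0.1176  +0.2353  +0.1176  -0.1765]
  T[2,:] = [-0.2500  -0.0833  +0.0000  +0.0833  +0.1667  +0.3333]
  T[3,:] = [+0.1000  -0.2000  +0.4000  +0.0000  +0.5000  -0.3000]
  T[4,:] = [-0.1935  -0.1935  -0.1935  +0.1613  +0.0000  +0.1935]
  T[5,:] = [+0.2778  -0.1111  -0.2778  -0.1667  +0.2778  +0.0000]
moduli |λ_i(T)| = 0.8560, 0.4995, 0.4995, 0.3156, 0.1886, 0.1886.
spectral radius ρ = 0.8560; 0.8560 < 1 ⇒ converges.

yes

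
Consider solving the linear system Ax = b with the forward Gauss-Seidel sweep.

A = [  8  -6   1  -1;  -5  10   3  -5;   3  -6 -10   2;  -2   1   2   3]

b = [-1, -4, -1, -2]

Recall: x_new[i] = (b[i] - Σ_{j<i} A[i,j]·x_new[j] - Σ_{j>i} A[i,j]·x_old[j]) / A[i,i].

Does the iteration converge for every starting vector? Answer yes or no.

yes

Diagonal D = diag(8, 10, -10, 3); L, U strict lower/upper.
Gauss-Seidel: T = -(D+L)⁻¹U, row 0 first, T[0,1] = -(-6)/(8) = +0.7500; later rows by forward substitution.
  T[0,:] = [+0.0000, +0.7500, -0.1250, +0.1250]
  T[1,:] = [+0.0000, +0.3750, -0.3625, +0.5625]
  T[2,:] = [+0.0000, -0.0000, +0.1800, -0.1000]
  T[3,:] = [+0.0000, +0.3750, -0.0825, -0.0375]
moduli |λ_i(T)| = 0.7023, 0.3188, 0.1340, 0.0000.
ρ(T) = max|λ| = 0.7023; 0.7023 < 1 ⇒ converges.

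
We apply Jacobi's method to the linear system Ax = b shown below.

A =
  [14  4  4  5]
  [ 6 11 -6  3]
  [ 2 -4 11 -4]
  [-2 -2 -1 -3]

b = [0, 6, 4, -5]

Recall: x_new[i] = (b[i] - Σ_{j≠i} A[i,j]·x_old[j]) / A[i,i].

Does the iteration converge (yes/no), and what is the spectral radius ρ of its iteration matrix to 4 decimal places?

Write A = D+L+U with D = diag(14, 11, 11, -3).
Jacobi T = -D⁻¹(L+U): T[1,3] = -(3)/(11) = -0.2727; T[1,1] = 0.
  T[0,:] = [+0.0000, -0.2857, -0.2857, -0.3571]
  T[1,:] = [-0.5455, +0.0000, +0.5455, -0.2727]
  T[2,:] = [-0.1818, +0.3636, +0.0000, +0.3636]
  T[3,:] = [-0.6667, -0.6667, -0.3333, +0.0000]
moduli |λ_i(T)| = 0.8623, 0.6207, 0.6207, 0.2985.
ρ(T) = max|λ| = 0.8623; 0.8623 < 1: convergent.

yes, ρ = 0.8623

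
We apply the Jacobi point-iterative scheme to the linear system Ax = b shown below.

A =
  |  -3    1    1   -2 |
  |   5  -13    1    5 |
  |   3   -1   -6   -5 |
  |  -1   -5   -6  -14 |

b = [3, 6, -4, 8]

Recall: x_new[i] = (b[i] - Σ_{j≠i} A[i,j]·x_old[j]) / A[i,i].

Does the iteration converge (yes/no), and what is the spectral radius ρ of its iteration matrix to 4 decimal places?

Diagonal D = diag(-3, -13, -6, -14); L, U strict lower/upper.
Jacobi: T = -D⁻¹(L+U), T[2,0] = -(3)/(-6) = +0.5000; T[2,2] = 0.
  T[0,:] = [+0.0000 +0.3333 +0.3333 -0.6667]
  T[1,:] = [+0.3846 +0.0000 +0.0769 +0.3846]
  T[2,:] = [+0.5000 -0.1667 +0.0000 -0.8333]
  T[3,:] = [-0.0714 -0.3571 -0.4286 +0.0000]
eigenvalue magnitudes: 0.9172, 0.5883, 0.5883, 0.0558.
ρ = 0.9172; 0.9172 < 1: convergent.

yes, ρ = 0.9172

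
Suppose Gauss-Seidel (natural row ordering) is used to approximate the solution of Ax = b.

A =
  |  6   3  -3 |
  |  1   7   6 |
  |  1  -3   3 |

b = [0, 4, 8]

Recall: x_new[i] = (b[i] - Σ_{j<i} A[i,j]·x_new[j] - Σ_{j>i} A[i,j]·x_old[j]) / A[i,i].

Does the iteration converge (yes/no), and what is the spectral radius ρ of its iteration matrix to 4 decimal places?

yes, ρ = 0.8571

Split A = D + L + U, D = diag(6, 7, 3).
T_GS = -(D+L)⁻¹U: row 0 first, T[0,2] = -(-3)/(6) = +0.5000; later rows by forward substitution.
  T[0,:] = [+0.0000, -0.5000, +0.5000]
  T[1,:] = [+0.0000, +0.0714, -0.9286]
  T[2,:] = [+0.0000, +0.2381, -1.0952]
|λ(T)| sorted: 0.8571, 0.1667, 0.0000.
spectral radius ρ = 0.8571; 0.8571 < 1 ⇒ converges.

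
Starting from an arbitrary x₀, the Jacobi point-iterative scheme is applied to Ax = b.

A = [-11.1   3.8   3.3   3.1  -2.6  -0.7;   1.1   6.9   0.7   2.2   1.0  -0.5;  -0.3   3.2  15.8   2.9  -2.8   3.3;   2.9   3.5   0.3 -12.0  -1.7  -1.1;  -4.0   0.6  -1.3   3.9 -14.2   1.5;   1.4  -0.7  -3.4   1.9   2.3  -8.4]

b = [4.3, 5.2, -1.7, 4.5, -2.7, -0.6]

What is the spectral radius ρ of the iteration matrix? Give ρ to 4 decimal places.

0.5089

Diagonal D = diag(-11.1, 6.9, 15.8, -12, -14.2, -8.4); L, U strict lower/upper.
Jacobi: T = -D⁻¹(L+U), T[4,3] = -(3.9)/(-14.2) = +0.2746; T[4,4] = 0.
  T[0,:] = [+0.0000  +0.3423  +0.2973  +0.2793  -0.2342  -0.0631]
  T[1,:] = [-0.1594  +0.0000  -0.1014  -0.3188  -0.1449  +0.0725]
  T[2,:] = [+0.0190  -0.2025  +0.0000  -0.1835  +0.1772  -0.2089]
  T[3,:] = [+0.2417  +0.2917  +0.0250  +0.0000  -0.1417  -0.0917]
  T[4,:] = [-0.2817  +0.0423  -0.0915  +0.2746  +0.0000  +0.1056]
  T[5,:] = [+0.1667  -0.0833  -0.4048  +0.2262  +0.2738  +0.0000]
|λ(T)| sorted: 0.5089, 0.4044, 0.4044, 0.1690, 0.1690, 0.0645.
ρ(T) = max|λ| = 0.5089; 0.5089 < 1: convergent.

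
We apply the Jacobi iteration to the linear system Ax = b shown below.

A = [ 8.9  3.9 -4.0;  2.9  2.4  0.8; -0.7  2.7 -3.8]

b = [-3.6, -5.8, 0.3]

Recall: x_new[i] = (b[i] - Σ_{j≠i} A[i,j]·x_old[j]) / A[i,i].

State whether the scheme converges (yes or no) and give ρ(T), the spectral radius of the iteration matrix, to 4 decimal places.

yes, ρ = 0.8381

Split A = D + L + U, D = diag(8.9, 2.4, -3.8).
Jacobi T = -D⁻¹(L+U): T[1,0] = -(2.9)/(2.4) = -1.2083; T[1,1] = 0.
  T[0,:] = [+0.0000 -0.4382 +0.4494]
  T[1,:] = [-1.2083 +0.0000 -0.3333]
  T[2,:] = [-0.1842 +0.7105 +0.0000]
|eigenvalues of T|: 0.8381, 0.7018, 0.7018.
ρ = 0.8381; 0.8381 < 1: convergent.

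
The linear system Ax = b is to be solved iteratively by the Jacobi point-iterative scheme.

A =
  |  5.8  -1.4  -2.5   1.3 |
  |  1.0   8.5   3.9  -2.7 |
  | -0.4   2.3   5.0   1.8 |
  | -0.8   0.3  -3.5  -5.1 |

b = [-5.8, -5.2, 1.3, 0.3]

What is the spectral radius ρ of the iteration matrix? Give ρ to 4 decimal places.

0.8418

Split A = D + L + U, D = diag(5.8, 8.5, 5, -5.1).
T_J = -D⁻¹(L+U): T[1,3] = -(-2.7)/(8.5) = +0.3176; T[1,1] = 0.
  T[0,:] = [+0.0000 +0.2414 +0.4310 -0.2241]
  T[1,:] = [-0.1176 +0.0000 -0.4588 +0.3176]
  T[2,:] = [+0.0800 -0.4600 +0.0000 -0.3600]
  T[3,:] = [-0.1569 +0.0588 -0.6863 +0.0000]
|roots of det(T-λI)|: 0.8418, 0.4996, 0.2694, 0.0728.
ρ = 0.8418; 0.8418 < 1: convergent.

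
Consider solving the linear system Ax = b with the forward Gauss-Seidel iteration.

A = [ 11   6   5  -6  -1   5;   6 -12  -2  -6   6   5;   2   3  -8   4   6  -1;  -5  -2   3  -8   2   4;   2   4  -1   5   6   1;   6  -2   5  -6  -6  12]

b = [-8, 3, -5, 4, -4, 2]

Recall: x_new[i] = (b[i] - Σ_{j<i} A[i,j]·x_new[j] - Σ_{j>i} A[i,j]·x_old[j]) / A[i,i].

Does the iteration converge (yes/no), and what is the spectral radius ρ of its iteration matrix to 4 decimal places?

Split A = D + L + U, D = diag(11, -12, -8, -8, 6, 12).
T_GS = -(D+L)⁻¹U: row 0 first, T[0,5] = -(5)/(11) = -0.4545; later rows by forward substitution.
  T[0,:] = [+0.0000 -0.5455 -0.4545 +0.5455 +0.0909 -0.4545]
  T[1,:] = [+0.0000 -0.2727 -0.3939 -0.2273 +0.5455 +0.1894]
  T[2,:] = [+0.0000 -0.2386 -0.2614 +0.5511 +0.9773 -0.1676]
  T[3,:] = [+0.0000 +0.3196 +0.2846 -0.0774 +0.4233 +0.6739]
  T[4,:] = [+0.0000 +0.0575 +0.1334 +0.1261 -0.5838 -0.7309]
  T[5,:] = [+0.0000 +0.5153 +0.4795 -0.5159 -0.4420 +0.3002]
|λ(T)| sorted: 1.3442, 0.5485, 0.5485, 0.3735, 0.0063, 0.0000.
ρ = 1.3442; 1.3442 > 1: divergent.

no, ρ = 1.3442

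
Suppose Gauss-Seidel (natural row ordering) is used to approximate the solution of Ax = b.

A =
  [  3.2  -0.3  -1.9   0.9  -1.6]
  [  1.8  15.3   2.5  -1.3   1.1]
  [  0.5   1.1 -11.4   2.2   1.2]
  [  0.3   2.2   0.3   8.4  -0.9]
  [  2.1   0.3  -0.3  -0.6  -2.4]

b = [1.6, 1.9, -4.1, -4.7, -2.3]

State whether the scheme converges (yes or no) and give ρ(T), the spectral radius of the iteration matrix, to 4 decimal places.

Let D = diag(3.2, 15.3, -11.4, 8.4, -2.4); L, U the strict triangles.
T_GS = -(D+L)⁻¹U: row 0 first, T[0,3] = -(0.9)/(3.2) = -0.2812; later rows by forward substitution.
  T[0,:] = [+0.0000 +0.0938 +0.5938 -0.2812 +0.5000]
  T[1,:] = [+0.0000 -0.0110 -0.2333 +0.1181 -0.1307]
  T[2,:] = [+0.0000 +0.0030 +0.0035 +0.1920 +0.1146]
  T[3,:] = [+0.0000 -0.0006 +0.0398 -0.0277 +0.1194]
  T[4,:] = [+0.0000 +0.0804 +0.4800 -0.2484 +0.3770]
eigenvalue magnitudes: 0.4538, 0.1425, 0.1425, 0.0301, 0.0000.
ρ(T) = max|λ| = 0.4538; 0.4538 < 1, so it converges for any x₀.

yes, ρ = 0.4538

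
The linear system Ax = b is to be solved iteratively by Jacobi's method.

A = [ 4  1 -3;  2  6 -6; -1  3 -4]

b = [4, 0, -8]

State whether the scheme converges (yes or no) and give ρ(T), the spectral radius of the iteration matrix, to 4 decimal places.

yes, ρ = 0.8870

A = D + L + U where D = diag(4, 6, -4).
Jacobi: T = -D⁻¹(L+U), T[2,0] = -(-1)/(-4) = -0.2500; T[2,2] = 0.
  T[0,:] = [+0.0000 -0.2500 +0.7500]
  T[1,:] = [-0.3333 +0.0000 +1.0000]
  T[2,:] = [-0.2500 +0.7500 +0.0000]
|eigenvalues of T|: 0.8870, 0.6796, 0.2074.
ρ = 0.8870; 0.8870 < 1 ⇒ converges.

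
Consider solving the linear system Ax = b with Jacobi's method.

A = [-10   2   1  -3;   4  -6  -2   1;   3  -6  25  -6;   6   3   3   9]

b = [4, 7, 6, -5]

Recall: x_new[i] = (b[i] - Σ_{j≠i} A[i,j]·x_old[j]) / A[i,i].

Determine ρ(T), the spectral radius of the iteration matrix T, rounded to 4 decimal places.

Split A = D + L + U, D = diag(-10, -6, 25, 9).
T_J = -D⁻¹(L+U): T[0,2] = -(1)/(-10) = +0.1000; T[0,0] = 0.
  T[0,:] = [+0.0000 +0.2000 +0.1000 -0.3000]
  T[1,:] = [+0.6667 +0.0000 -0.3333 +0.1667]
  T[2,:] = [-0.1200 +0.2400 +0.0000 +0.2400]
  T[3,:] = [-0.6667 -0.3333 -0.3333 +0.0000]
eigenvalue magnitudes: 0.5859, 0.4681, 0.4270, 0.4270.
ρ = 0.5859; 0.5859 < 1: convergent.

0.5859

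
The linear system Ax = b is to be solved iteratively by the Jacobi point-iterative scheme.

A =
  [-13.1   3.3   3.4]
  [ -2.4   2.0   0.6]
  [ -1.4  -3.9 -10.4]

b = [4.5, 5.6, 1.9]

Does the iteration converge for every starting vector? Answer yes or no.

yes

Split A = D + L + U, D = diag(-13.1, 2, -10.4).
Jacobi T = -D⁻¹(L+U): T[2,1] = -(-3.9)/(-10.4) = -0.3750; T[2,2] = 0.
  T[0,:] = [+0.0000, +0.2519, +0.2595]
  T[1,:] = [+1.2000, +0.0000, -0.3000]
  T[2,:] = [-0.1346, -0.3750, +0.0000]
|eigenvalues of T|: 0.7258, 0.3833, 0.3833.
ρ = 0.7258; 0.7258 < 1: convergent.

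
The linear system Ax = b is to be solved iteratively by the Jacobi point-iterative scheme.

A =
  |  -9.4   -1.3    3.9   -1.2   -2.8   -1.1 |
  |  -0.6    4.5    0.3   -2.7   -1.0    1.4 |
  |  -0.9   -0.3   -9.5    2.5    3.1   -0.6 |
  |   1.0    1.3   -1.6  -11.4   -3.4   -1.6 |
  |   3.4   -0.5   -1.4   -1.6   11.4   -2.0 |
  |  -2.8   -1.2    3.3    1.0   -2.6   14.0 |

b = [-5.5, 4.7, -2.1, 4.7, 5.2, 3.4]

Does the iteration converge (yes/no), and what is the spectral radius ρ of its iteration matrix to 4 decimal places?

A = D + L + U where D = diag(-9.4, 4.5, -9.5, -11.4, 11.4, 14).
Jacobi T = -D⁻¹(L+U): T[2,0] = -(-0.9)/(-9.5) = -0.0947; T[2,2] = 0.
  T[0,:] = [+0.0000 -0.1383 +0.4149 -0.1277 -0.2979 -0.1170]
  T[1,:] = [+0.1333 +0.0000 -0.0667 +0.6000 +0.2222 -0.3111]
  T[2,:] = [-0.0947 -0.0316 +0.0000 +0.2632 +0.3263 -0.0632]
  T[3,:] = [+0.0877 +0.1140 -0.1404 +0.0000 -0.2982 -0.1404]
  T[4,:] = [-0.2982 +0.0439 +0.1228 +0.1404 +0.0000 +0.1754]
  T[5,:] = [+0.2000 +0.0857 -0.2357 -0.0714 +0.1857 +0.0000]
|λ(T)| sorted: 0.5018, 0.3835, 0.3835, 0.1868, 0.1868, 0.1250.
ρ = 0.5018; 0.5018 < 1 ⇒ converges.

yes, ρ = 0.5018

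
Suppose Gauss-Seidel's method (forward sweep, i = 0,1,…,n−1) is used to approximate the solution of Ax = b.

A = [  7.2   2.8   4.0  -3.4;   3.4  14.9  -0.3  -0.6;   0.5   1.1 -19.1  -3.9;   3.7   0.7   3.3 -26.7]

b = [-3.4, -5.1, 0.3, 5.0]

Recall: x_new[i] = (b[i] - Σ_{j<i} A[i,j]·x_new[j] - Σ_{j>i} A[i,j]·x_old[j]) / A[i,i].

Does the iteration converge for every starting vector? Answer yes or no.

Split A = D + L + U, D = diag(7.2, 14.9, -19.1, -26.7).
T_GS = -(D+L)⁻¹U: row 0 first, T[0,2] = -(4)/(7.2) = -0.5556; later rows by forward substitution.
  T[0,:] = [+0.0000 -0.3889 -0.5556 +0.4722]
  T[1,:] = [+0.0000 +0.0887 +0.1469 -0.0675]
  T[2,:] = [+0.0000 -0.0051 -0.0061 -0.1957]
  T[3,:] = [+0.0000 -0.0522 -0.0739 +0.0395]
|eigenvalues of T|: 0.2002, 0.0594, 0.0186, 0.0000.
ρ = 0.2002; 0.2002 < 1, so it converges for any x₀.

yes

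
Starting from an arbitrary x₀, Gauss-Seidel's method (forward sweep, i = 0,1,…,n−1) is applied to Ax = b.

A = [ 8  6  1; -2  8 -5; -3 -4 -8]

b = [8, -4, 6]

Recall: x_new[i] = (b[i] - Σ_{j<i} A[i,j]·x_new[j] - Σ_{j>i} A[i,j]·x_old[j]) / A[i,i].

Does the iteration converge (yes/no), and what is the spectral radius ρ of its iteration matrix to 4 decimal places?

yes, ρ = 0.6916

Let D = diag(8, 8, -8); L, U the strict triangles.
GS T = -(D+L)⁻¹U: row 0 first, T[0,2] = -(1)/(8) = -0.1250; later rows by forward substitution.
  T[0,:] = [+0.0000 -0.7500 -0.1250]
  T[1,:] = [+0.0000 -0.1875 +0.5938]
  T[2,:] = [+0.0000 +0.3750 -0.2500]
moduli |λ_i(T)| = 0.6916, 0.2541, 0.0000.
spectral radius ρ = 0.6916; 0.6916 < 1: convergent.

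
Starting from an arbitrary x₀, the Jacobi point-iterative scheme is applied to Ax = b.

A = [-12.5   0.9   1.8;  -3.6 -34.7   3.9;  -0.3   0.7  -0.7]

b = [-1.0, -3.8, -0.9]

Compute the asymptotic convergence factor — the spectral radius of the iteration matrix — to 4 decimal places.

Write A = D+L+U with D = diag(-12.5, -34.7, -0.7).
T_J = -D⁻¹(L+U): T[1,2] = -(3.9)/(-34.7) = +0.1124; T[1,1] = 0.
  T[0,:] = [+0.0000, +0.0720, +0.1440]
  T[1,:] = [-0.1037, +0.0000, +0.1124]
  T[2,:] = [-0.4286, +1.0000, +0.0000]
eigenvalue magnitudes: 0.3180, 0.2406, 0.2406.
spectral radius ρ = 0.3180; 0.3180 < 1: convergent.

0.3180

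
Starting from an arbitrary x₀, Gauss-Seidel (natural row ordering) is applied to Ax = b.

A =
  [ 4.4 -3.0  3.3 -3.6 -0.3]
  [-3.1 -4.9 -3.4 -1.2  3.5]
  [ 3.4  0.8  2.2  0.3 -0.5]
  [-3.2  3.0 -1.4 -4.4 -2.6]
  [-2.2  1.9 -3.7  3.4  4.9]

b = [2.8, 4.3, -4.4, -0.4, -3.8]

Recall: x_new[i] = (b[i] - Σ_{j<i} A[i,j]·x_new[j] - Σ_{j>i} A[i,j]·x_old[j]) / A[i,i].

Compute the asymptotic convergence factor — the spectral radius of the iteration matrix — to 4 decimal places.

Write A = D+L+U with D = diag(4.4, -4.9, 2.2, -4.4, 4.9).
T_GS = -(D+L)⁻¹U: row 0 first, T[0,1] = -(-3)/(4.4) = +0.6818; later rows by forward substitution.
  T[0,:] = [+0.0000  +0.6818  -0.7500  +0.8182  +0.0682]
  T[1,:] = [+0.0000  -0.4314  -0.2194  -0.7625  +0.6712]
  T[2,:] = [+0.0000  -0.8969  +1.2389  -1.1235  -0.1222]
  T[3,:] = [+0.0000  -0.5046  +0.0017  -0.7575  -0.1440]
  T[4,:] = [+0.0000  +0.1463  +0.6826  +0.3402  -0.2219]
|eigenvalues of T|: 1.4342, 1.1606, 0.1643, 0.0626, 0.0000.
ρ = 1.4342; 1.4342 > 1: divergent.

1.4342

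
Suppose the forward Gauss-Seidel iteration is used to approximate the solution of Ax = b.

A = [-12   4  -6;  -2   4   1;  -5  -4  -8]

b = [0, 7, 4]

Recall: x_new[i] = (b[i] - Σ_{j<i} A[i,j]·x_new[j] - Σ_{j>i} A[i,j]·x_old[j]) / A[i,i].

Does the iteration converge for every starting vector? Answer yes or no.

yes

A = D + L + U where D = diag(-12, 4, -8).
GS T = -(D+L)⁻¹U: row 0 first, T[0,1] = -(4)/(-12) = +0.3333; later rows by forward substitution.
  T[0,:] = [+0.0000  +0.3333  -0.5000]
  T[1,:] = [+0.0000  +0.1667  -0.5000]
  T[2,:] = [+0.0000  -0.2917  +0.5625]
|eigenvalues of T|: 0.7947, 0.0655, 0.0000.
spectral radius ρ = 0.7947; 0.7947 < 1, so it converges for any x₀.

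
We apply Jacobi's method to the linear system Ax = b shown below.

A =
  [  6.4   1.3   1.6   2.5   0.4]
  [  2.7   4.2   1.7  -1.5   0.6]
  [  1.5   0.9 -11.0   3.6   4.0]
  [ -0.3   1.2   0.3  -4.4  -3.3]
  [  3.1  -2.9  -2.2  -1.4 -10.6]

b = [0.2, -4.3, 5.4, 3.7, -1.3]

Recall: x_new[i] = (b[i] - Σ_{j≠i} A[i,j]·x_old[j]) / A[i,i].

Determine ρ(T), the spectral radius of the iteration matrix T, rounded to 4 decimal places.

Let D = diag(6.4, 4.2, -11, -4.4, -10.6); L, U the strict triangles.
Jacobi: T = -D⁻¹(L+U), T[2,3] = -(3.6)/(-11) = +0.3273; T[2,2] = 0.
  T[0,:] = [+0.0000, -0.2031, -0.2500, -0.3906, -0.0625]
  T[1,:] = [-0.6429, +0.0000, -0.4048, +0.3571, -0.1429]
  T[2,:] = [+0.1364, +0.0818, +0.0000, +0.3273, +0.3636]
  T[3,:] = [-0.0682, +0.2727, +0.0682, +0.0000, -0.7500]
  T[4,:] = [+0.2925, -0.2736, -0.2075, -0.1321, +0.0000]
eigenvalue magnitudes: 0.8575, 0.4679, 0.4679, 0.2876, 0.2876.
ρ = 0.8575; 0.8575 < 1: convergent.

0.8575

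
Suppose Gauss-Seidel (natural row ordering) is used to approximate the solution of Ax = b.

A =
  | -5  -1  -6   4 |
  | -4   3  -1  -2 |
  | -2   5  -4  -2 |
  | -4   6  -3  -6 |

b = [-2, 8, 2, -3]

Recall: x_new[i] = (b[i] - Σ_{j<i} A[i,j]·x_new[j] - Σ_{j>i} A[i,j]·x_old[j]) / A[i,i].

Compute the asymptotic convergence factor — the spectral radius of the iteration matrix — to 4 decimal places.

Split A = D + L + U, D = diag(-5, 3, -4, -6).
GS T = -(D+L)⁻¹U: row 0 first, T[0,2] = -(-6)/(-5) = -1.2000; later rows by forward substitution.
  T[0,:] = [+0.0000  -0.2000  -1.2000  +0.8000]
  T[1,:] = [+0.0000  -0.2667  -1.2667  +1.7333]
  T[2,:] = [+0.0000  -0.2333  -0.9833  +1.2667]
  T[3,:] = [+0.0000  -0.0167  +0.0250  +0.5667]
|eigenvalues of T|: 1.2790, 0.5649, 0.0308, 0.0000.
ρ = 1.2790; 1.2790 > 1 ⇒ diverges.

1.2790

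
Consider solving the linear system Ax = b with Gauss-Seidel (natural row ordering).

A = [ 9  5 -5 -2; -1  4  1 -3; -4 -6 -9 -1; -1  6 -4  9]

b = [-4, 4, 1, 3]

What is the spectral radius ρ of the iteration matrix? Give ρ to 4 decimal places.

0.9148

A = D + L + U where D = diag(9, 4, -9, 9).
GS T = -(D+L)⁻¹U: row 0 first, T[0,2] = -(-5)/(9) = +0.5556; later rows by forward substitution.
  T[0,:] = [+0.0000, -0.5556, +0.5556, +0.2222]
  T[1,:] = [+0.0000, -0.1389, -0.1111, +0.8056]
  T[2,:] = [+0.0000, +0.3395, -0.1728, -0.7469]
  T[3,:] = [+0.0000, +0.1818, +0.0590, -0.8443]
eigenvalue magnitudes: 0.9148, 0.2332, 0.0080, 0.0000.
ρ = 0.9148; 0.9148 < 1, so it converges for any x₀.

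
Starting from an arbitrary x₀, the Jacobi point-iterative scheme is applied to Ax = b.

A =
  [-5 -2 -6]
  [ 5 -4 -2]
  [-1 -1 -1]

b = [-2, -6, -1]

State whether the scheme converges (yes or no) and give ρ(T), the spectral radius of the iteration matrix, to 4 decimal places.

Split A = D + L + U, D = diag(-5, -4, -1).
T_J = -D⁻¹(L+U): T[2,0] = -(-1)/(-1) = -1.0000; T[2,2] = 0.
  T[0,:] = [+0.0000, -0.4000, -1.2000]
  T[1,:] = [+1.2500, +0.0000, -0.5000]
  T[2,:] = [-1.0000, -1.0000, +0.0000]
|roots of det(T-λI)|: 1.4483, 0.9474, 0.9474.
ρ = 1.4483; 1.4483 > 1: divergent.

no, ρ = 1.4483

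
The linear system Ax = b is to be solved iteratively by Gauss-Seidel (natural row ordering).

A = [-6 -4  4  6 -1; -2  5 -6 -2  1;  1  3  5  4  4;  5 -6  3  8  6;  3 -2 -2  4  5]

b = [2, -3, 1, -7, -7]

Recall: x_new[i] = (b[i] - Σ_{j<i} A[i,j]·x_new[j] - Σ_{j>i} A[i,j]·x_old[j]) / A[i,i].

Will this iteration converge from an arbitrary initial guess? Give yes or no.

no

Let D = diag(-6, 5, 5, 8, 5); L, U the strict triangles.
Gauss-Seidel: T = -(D+L)⁻¹U, row 0 first, T[0,3] = -(6)/(-6) = +1.0000; later rows by forward substitution.
  T[0,:] = [+0.0000  -0.6667  +0.6667  +1.0000  -0.1667]
  T[1,:] = [+0.0000  -0.2667  +1.4667  +0.8000  -0.2667]
  T[2,:] = [+0.0000  +0.2933  -1.0133  -1.4800  -0.6067]
  T[3,:] = [+0.0000  +0.1067  +1.0633  +0.5300  -0.6183]
  T[4,:] = [+0.0000  +0.3253  -1.0693  -1.2960  +0.2453]
|roots of det(T-λI)|: 1.2811, 0.9311, 0.4914, 0.4914, 0.0000.
spectral radius ρ = 1.2811; 1.2811 > 1: divergent.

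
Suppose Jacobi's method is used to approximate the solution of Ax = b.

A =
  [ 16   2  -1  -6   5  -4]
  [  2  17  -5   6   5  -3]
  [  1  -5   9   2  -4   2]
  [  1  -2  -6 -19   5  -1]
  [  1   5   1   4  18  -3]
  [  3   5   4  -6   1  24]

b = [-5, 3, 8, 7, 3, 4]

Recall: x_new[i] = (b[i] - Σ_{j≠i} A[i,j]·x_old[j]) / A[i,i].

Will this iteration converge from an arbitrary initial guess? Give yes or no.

yes

A = D + L + U where D = diag(16, 17, 9, -19, 18, 24).
T_J = -D⁻¹(L+U): T[2,4] = -(-4)/(9) = +0.4444; T[2,2] = 0.
  T[0,:] = [+0.0000 -0.1250 +0.0625 +0.3750 -0.3125 +0.2500]
  T[1,:] = [-0.1176 +0.0000 +0.2941 -0.3529 -0.2941 +0.1765]
  T[2,:] = [-0.1111 +0.5556 +0.0000 -0.2222 +0.4444 -0.2222]
  T[3,:] = [+0.0526 -0.1053 -0.3158 +0.0000 +0.2632 -0.0526]
  T[4,:] = [-0.0556 -0.2778 -0.0556 -0.2222 +0.0000 +0.1667]
  T[5,:] = [-0.1250 -0.2083 -0.1667 +0.2500 -0.0417 +0.0000]
|eigenvalues of T|: 0.6883, 0.4719, 0.4719, 0.1863, 0.1863, 0.1046.
ρ = 0.6883; 0.6883 < 1: convergent.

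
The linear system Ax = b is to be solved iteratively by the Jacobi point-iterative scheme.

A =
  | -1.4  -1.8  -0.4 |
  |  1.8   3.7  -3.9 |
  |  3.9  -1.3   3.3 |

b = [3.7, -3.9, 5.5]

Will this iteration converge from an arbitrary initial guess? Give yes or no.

Diagonal D = diag(-1.4, 3.7, 3.3); L, U strict lower/upper.
Jacobi T = -D⁻¹(L+U): T[2,1] = -(-1.3)/(3.3) = +0.3939; T[2,2] = 0.
  T[0,:] = [+0.0000  -1.2857  -0.2857]
  T[1,:] = [-0.4865  +0.0000  +1.0541]
  T[2,:] = [-1.1818  +0.3939  +0.0000]
moduli |λ_i(T)| = 1.5617, 1.0299, 1.0299.
ρ(T) = max|λ| = 1.5617; 1.5617 > 1, so it fails to converge.

no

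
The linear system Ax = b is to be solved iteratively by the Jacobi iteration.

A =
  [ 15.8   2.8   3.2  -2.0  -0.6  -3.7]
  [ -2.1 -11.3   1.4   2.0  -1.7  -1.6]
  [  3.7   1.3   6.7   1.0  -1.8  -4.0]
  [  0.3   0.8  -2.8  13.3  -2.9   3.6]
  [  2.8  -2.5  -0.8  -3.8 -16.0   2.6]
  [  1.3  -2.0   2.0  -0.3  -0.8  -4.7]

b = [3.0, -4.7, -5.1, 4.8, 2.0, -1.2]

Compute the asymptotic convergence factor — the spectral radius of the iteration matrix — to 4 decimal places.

Write A = D+L+U with D = diag(15.8, -11.3, 6.7, 13.3, -16, -4.7).
Jacobi T = -D⁻¹(L+U): T[4,1] = -(-2.5)/(-16) = -0.1562; T[4,4] = 0.
  T[0,:] = [+0.0000 -0.1772 -0.2025 +0.1266 +0.0380 +0.2342]
  T[1,:] = [-0.1858 +0.0000 +0.1239 +0.1770 -0.1504 -0.1416]
  T[2,:] = [-0.5522 -0.1940 +0.0000 -0.1493 +0.2687 +0.5970]
  T[3,:] = [-0.0226 -0.0602 +0.2105 +0.0000 +0.2180 -0.2707]
  T[4,:] = [+0.1750 -0.1562 -0.0500 -0.2375 +0.0000 +0.1625]
  T[5,:] = [+0.2766 -0.4255 +0.4255 -0.0638 -0.1702 +0.0000]
moduli |λ_i(T)| = 0.7721, 0.4972, 0.4100, 0.3242, 0.3242, 0.1326.
ρ(T) = max|λ| = 0.7721; 0.7721 < 1: convergent.

0.7721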